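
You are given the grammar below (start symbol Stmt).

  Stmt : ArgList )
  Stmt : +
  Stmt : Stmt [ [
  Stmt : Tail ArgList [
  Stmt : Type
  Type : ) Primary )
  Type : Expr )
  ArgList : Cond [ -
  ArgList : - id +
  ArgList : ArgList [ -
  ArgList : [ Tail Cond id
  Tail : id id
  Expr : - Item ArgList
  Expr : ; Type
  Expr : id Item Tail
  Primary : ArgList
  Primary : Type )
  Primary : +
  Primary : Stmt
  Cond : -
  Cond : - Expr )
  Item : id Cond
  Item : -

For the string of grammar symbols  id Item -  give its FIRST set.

id is a terminal; add {id} and stop.

{ id }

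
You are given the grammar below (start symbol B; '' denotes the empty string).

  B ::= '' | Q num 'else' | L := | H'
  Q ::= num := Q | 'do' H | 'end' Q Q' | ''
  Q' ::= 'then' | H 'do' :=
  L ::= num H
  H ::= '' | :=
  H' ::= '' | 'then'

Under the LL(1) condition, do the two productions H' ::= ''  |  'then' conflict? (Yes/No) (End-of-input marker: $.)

No

FIRST('') = { '' } and FIRST('then') = { 'then' }.
The first is nullable but FOLLOW(H') = { $ } is disjoint from FIRST of the second.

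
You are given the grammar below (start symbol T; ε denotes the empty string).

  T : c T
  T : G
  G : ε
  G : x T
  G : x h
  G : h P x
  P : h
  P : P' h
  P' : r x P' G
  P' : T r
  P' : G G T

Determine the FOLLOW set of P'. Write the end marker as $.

{ h, x }

In P : P' h: add FIRST(h) = { h }.
In P' : r x P' G: add FIRST(G)\{ε} = { h, x }.
  Since G is nullable, also add FOLLOW(P') = { h, x }.
Union: FOLLOW(P') = { h, x }.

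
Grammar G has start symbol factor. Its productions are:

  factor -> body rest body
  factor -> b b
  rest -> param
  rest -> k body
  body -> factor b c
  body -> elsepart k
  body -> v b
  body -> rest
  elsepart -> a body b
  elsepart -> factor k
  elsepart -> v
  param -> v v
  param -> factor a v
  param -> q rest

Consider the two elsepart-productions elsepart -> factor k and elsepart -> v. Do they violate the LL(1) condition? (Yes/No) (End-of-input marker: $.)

FIRST(factor k) = { a, b, k, q, v } and FIRST(v) = { v }.
Both contain v, so the two alternatives are not disjoint — LL(1) conflict.

Yes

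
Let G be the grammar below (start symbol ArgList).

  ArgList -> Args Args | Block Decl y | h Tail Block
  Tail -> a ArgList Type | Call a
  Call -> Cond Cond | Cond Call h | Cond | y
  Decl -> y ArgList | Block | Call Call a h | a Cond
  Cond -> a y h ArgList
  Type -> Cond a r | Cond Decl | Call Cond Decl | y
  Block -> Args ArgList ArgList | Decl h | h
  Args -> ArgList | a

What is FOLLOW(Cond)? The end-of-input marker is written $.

{ a, h, y }

In Call -> Cond Cond: add FIRST(Cond) = { a }.
In Call -> Cond Cond: Cond is at the end, add FOLLOW(Call) = { a, h, y }.
In Call -> Cond Call h: add FIRST(Call h) = { a, y }.
In Call -> Cond: Cond is at the end, add FOLLOW(Call) = { a, h, y }.
In Decl -> a Cond: Cond is at the end, add FOLLOW(Decl) = { a, h, y }.
In Type -> Cond a r: add FIRST(a r) = { a }.
In Type -> Cond Decl: add FIRST(Decl) = { a, h, y }.
In Type -> Call Cond Decl: add FIRST(Decl) = { a, h, y }.
Union: FOLLOW(Cond) = { a, h, y }.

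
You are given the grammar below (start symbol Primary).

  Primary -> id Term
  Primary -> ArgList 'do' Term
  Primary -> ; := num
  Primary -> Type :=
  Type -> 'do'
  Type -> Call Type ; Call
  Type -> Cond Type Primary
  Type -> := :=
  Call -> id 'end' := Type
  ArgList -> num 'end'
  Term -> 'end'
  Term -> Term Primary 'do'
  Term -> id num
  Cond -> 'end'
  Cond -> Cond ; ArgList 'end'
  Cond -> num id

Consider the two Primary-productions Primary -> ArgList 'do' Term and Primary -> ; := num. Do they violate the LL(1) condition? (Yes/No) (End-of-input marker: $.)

FIRST(ArgList 'do' Term) = { num } and FIRST(; := num) = { ; }.
The FIRST sets are disjoint and neither alternative is nullable — no conflict.

No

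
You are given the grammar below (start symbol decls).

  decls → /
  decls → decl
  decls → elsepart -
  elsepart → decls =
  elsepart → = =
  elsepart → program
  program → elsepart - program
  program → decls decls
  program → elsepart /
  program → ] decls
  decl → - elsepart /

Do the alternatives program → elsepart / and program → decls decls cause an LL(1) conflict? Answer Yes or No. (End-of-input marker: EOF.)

Yes

FIRST(elsepart /) = { -, /, =, ] } and FIRST(decls decls) = { -, /, =, ] }.
Both contain -, so the two alternatives are not disjoint — LL(1) conflict.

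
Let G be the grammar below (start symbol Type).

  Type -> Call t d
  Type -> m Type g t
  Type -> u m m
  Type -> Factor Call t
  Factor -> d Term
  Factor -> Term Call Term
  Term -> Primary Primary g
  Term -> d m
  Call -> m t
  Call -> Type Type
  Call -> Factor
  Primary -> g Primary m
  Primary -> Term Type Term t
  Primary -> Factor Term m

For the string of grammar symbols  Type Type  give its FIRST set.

Add FIRST(Type) = { d, g, m, u }; Type is not nullable, stop.

{ d, g, m, u }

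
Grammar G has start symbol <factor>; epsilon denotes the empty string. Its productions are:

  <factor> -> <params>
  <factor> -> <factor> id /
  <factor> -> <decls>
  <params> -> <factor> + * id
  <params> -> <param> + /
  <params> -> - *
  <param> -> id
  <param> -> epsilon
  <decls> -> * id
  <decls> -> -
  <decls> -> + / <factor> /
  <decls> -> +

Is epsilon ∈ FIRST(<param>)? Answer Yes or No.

<param> has an epsilon-production, so <param> ⇒ epsilon.

Yes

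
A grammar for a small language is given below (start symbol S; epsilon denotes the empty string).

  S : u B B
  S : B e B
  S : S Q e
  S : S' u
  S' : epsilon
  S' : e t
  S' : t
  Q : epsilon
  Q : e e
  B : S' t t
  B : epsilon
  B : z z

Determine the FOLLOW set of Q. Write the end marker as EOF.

{ e }

In S : S Q e: add FIRST(e) = { e }.
Union: FOLLOW(Q) = { e }.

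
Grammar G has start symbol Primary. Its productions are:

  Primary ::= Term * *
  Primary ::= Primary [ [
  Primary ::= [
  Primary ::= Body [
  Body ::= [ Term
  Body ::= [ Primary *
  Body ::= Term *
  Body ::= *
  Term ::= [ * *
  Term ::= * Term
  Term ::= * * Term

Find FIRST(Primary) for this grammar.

From Primary ::= Term * *: add FIRST(Term) = { *, [ }.
From Primary ::= Primary [ [: add FIRST(Primary) = { *, [ }.
Primary ::= [ contributes {[}.
From Primary ::= Body [: add FIRST(Body) = { *, [ }.
Union: FIRST(Primary) = { *, [ }.

{ *, [ }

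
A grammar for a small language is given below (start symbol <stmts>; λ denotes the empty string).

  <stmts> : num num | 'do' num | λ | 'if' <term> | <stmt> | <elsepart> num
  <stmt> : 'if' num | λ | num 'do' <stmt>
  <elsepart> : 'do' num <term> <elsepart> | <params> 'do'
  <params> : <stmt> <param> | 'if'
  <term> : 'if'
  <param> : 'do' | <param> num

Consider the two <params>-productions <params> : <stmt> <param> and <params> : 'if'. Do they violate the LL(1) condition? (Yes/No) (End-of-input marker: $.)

Yes

FIRST(<stmt> <param>) = { 'do', 'if', num } and FIRST('if') = { 'if' }.
Both contain 'if', so the two alternatives are not disjoint — LL(1) conflict.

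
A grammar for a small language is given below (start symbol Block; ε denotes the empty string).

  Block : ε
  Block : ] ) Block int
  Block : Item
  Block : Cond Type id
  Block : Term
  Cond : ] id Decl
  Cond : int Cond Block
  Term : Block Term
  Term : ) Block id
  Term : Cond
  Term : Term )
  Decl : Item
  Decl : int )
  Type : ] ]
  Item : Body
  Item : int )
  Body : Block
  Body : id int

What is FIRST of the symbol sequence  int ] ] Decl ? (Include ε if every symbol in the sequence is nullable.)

int is a terminal; add {int} and stop.

{ int }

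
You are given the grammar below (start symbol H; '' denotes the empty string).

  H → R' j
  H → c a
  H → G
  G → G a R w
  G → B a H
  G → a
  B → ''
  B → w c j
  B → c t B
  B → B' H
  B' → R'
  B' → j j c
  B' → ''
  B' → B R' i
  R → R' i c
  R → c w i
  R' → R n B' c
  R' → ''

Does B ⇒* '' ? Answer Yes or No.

B has an ''-production, so B ⇒ ''.

Yes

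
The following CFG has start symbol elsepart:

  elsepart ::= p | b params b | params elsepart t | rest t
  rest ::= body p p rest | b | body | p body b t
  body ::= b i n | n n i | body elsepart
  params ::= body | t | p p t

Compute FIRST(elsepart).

{ b, n, p, t }

elsepart ::= p contributes {p}.
elsepart ::= b params b contributes {b}.
From elsepart ::= params elsepart t: add FIRST(params) = { b, n, p, t }.
From elsepart ::= rest t: add FIRST(rest) = { b, n, p }.
Union: FIRST(elsepart) = { b, n, p, t }.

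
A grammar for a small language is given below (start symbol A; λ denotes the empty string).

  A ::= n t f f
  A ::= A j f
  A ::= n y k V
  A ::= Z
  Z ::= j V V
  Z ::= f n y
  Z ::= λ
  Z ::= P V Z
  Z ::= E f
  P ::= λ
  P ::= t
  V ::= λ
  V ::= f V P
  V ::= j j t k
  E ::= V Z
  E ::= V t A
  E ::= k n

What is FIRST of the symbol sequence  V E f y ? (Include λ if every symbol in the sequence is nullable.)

{ f, j, k, t }

Add FIRST(V)\{λ} = { f, j }; V is nullable, continue.
Add FIRST(E)\{λ} = { f, j, k, t }; E is nullable, continue.
f is a terminal; add {f} and stop.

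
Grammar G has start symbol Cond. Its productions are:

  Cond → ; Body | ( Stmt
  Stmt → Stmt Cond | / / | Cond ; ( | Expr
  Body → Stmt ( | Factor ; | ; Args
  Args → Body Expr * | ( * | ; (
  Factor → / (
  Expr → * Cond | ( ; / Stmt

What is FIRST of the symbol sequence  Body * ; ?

Add FIRST(Body) = { (, *, /, ; }; Body is not nullable, stop.

{ (, *, /, ; }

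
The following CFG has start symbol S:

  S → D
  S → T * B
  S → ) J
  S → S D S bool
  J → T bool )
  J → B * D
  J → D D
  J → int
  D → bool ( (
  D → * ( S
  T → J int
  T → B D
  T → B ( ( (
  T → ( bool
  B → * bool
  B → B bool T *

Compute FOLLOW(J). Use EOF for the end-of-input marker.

{ EOF, (, ), *, bool, int }

In S → ) J: J is at the end, add FOLLOW(S) = { EOF, (, ), *, bool, int }.
In T → J int: add FIRST(int) = { int }.
Union: FOLLOW(J) = { EOF, (, ), *, bool, int }.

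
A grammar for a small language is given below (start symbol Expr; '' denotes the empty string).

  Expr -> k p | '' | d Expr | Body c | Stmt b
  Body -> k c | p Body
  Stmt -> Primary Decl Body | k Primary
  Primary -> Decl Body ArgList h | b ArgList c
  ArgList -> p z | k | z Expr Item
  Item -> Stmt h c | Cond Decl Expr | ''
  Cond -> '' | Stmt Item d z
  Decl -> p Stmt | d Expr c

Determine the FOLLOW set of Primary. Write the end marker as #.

In Stmt -> Primary Decl Body: add FIRST(Decl Body) = { d, p }.
In Stmt -> k Primary: Primary is at the end, add FOLLOW(Stmt) = { b, c, d, h, k, p }.
Union: FOLLOW(Primary) = { b, c, d, h, k, p }.

{ b, c, d, h, k, p }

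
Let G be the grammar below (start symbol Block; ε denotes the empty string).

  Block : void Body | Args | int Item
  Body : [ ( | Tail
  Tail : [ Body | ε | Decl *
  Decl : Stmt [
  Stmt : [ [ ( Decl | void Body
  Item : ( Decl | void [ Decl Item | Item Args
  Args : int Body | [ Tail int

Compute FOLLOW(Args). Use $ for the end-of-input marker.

{ $, [, int }

In Block : Args: Args is at the end, add FOLLOW(Block) = { $ }.
In Item : Item Args: Args is at the end, add FOLLOW(Item) = { $, [, int }.
Union: FOLLOW(Args) = { $, [, int }.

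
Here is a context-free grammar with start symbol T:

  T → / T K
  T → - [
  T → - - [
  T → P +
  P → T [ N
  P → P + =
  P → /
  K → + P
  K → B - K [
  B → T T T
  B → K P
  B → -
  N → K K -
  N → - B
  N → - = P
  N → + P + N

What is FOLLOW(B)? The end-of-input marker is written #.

In K → B - K [: add FIRST(- K [) = { - }.
In N → - B: B is at the end, add FOLLOW(N) = { #, +, -, /, [ }.
Union: FOLLOW(B) = { #, +, -, /, [ }.

{ #, +, -, /, [ }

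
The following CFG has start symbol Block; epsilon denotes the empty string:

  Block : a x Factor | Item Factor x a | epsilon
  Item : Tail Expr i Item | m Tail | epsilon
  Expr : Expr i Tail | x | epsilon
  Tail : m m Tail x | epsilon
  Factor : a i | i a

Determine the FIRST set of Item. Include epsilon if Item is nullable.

From Item : Tail Expr i Item: Tail, Expr nullable, take FIRST(Tail) ∪ FIRST(Expr) ∪ {i} = { i, m, x }.
Item : m Tail contributes {m}.
Item : epsilon contributes epsilon.
Union: FIRST(Item) = { i, m, x, epsilon }.

{ i, m, x, epsilon }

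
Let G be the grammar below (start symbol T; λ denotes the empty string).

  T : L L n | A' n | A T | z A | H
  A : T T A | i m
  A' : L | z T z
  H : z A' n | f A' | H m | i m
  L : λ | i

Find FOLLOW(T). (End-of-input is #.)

T is the start symbol, so # ∈ FOLLOW(T).
In T : A T: T is at the end, add FOLLOW(T) = { #, f, i, n, z }.
In A : T T A: add FIRST(T A) = { f, i, n, z }.
In A : T T A: add FIRST(A) = { f, i, n, z }.
In A' : z T z: add FIRST(z) = { z }.
Union: FOLLOW(T) = { #, f, i, n, z }.

{ #, f, i, n, z }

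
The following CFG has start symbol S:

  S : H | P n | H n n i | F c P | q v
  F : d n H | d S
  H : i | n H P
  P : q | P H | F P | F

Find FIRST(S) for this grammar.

{ d, i, n, q }

From S : H: add FIRST(H) = { i, n }.
From S : P n: add FIRST(P) = { d, q }.
From S : H n n i: add FIRST(H) = { i, n }.
From S : F c P: add FIRST(F) = { d }.
S : q v contributes {q}.
Union: FIRST(S) = { d, i, n, q }.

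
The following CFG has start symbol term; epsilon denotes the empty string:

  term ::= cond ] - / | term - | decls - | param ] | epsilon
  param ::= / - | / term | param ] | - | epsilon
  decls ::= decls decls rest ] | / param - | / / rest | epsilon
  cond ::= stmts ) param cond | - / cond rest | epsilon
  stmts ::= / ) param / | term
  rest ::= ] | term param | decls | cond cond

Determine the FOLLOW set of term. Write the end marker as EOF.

{ EOF, ), -, /, ] }

term is the start symbol, so EOF ∈ FOLLOW(term).
In term ::= term -: add FIRST(-) = { - }.
In param ::= / term: term is at the end, add FOLLOW(param) = { ), -, /, ] }.
In stmts ::= term: term is at the end, add FOLLOW(stmts) = { ) }.
In rest ::= term param: add FIRST(param)\{epsilon} = { -, /, ] }.
  Since param is nullable, also add FOLLOW(rest) = { ), -, /, ] }.
Union: FOLLOW(term) = { EOF, ), -, /, ] }.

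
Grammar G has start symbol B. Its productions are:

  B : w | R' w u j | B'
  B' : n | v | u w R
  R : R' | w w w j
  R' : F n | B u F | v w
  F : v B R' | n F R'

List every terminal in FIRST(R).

{ n, u, v, w }

From R : R': add FIRST(R') = { n, u, v, w }.
R : w w w j contributes {w}.
Union: FIRST(R) = { n, u, v, w }.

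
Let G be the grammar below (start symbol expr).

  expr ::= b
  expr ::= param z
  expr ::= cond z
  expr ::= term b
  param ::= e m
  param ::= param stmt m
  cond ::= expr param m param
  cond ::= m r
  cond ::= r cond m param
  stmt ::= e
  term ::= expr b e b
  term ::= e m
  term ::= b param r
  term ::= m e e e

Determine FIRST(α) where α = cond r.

Add FIRST(cond) = { b, e, m, r }; cond is not nullable, stop.

{ b, e, m, r }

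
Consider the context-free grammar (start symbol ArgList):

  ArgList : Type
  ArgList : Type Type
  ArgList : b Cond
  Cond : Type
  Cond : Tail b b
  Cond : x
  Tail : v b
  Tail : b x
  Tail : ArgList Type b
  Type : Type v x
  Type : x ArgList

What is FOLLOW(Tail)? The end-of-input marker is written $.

In Cond : Tail b b: add FIRST(b b) = { b }.
Union: FOLLOW(Tail) = { b }.

{ b }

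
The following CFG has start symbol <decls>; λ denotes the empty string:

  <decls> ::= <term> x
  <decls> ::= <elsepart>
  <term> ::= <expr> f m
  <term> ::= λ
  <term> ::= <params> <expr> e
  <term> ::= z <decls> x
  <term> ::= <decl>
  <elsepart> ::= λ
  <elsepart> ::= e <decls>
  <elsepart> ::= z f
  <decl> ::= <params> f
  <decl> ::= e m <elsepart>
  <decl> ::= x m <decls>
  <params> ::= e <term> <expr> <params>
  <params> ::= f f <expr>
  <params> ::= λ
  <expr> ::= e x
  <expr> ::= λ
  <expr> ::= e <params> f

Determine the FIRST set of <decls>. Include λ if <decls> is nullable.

{ e, f, x, z, λ }

From <decls> ::= <term> x: <term> nullable, take FIRST(<term>) ∪ {x} = { e, f, x, z }.
From <decls> ::= <elsepart>: add FIRST(<elsepart>) = { e, z, λ } (including λ since <elsepart> is nullable).
Union: FIRST(<decls>) = { e, f, x, z, λ }.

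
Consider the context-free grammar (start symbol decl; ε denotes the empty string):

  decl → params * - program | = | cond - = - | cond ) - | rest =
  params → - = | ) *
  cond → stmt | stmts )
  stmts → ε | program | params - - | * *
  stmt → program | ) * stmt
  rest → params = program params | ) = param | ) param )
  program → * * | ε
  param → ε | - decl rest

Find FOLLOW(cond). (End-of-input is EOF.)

{ ), - }

In decl → cond - = -: add FIRST(- = -) = { - }.
In decl → cond ) -: add FIRST() -) = { ) }.
Union: FOLLOW(cond) = { ), - }.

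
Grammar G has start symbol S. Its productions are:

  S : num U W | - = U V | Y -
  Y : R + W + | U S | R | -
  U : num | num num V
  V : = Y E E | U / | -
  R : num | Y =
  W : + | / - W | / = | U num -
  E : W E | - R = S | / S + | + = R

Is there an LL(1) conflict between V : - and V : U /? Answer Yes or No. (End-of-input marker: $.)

No

FIRST(-) = { - } and FIRST(U /) = { num }.
The FIRST sets are disjoint and neither alternative is nullable — no conflict.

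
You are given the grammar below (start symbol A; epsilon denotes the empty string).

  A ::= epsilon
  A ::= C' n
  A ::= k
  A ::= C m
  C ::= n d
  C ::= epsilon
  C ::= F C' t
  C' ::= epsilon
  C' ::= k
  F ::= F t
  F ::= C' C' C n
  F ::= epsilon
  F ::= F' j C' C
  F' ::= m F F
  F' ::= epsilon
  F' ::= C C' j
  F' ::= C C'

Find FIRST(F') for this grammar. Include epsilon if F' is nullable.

F' ::= m F F contributes {m}.
F' ::= epsilon contributes epsilon.
From F' ::= C C' j: C, C' nullable, take FIRST(C) ∪ FIRST(C') ∪ {j} = { j, k, m, n, t }.
From F' ::= C C': C, C' nullable, take FIRST(C) ∪ FIRST(C') = { j, k, m, n, t }; also epsilon since the whole RHS is nullable.
Union: FIRST(F') = { j, k, m, n, t, epsilon }.

{ j, k, m, n, t, epsilon }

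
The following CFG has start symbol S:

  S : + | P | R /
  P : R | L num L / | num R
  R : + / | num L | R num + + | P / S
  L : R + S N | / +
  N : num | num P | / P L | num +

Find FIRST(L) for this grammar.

{ +, /, num }

From L : R + S N: add FIRST(R) = { +, /, num }.
L : / + contributes {/}.
Union: FIRST(L) = { +, /, num }.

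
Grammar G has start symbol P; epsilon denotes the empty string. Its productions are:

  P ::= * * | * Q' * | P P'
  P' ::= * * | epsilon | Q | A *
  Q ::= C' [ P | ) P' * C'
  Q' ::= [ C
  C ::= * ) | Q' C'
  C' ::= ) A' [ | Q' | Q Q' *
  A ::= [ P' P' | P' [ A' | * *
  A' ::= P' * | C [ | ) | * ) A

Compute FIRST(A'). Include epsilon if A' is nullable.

{ ), *, [ }

From A' ::= P' *: P' nullable, take FIRST(P') ∪ {*} = { ), *, [ }.
From A' ::= C [: add FIRST(C) = { *, [ }.
A' ::= ) contributes {)}.
A' ::= * ) A contributes {*}.
Union: FIRST(A') = { ), *, [ }.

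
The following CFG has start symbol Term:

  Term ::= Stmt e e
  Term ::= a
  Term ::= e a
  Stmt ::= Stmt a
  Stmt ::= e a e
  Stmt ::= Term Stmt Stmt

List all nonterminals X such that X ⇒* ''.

No nonterminal has an empty production or an RHS whose symbols are all nullable.

{ } (none)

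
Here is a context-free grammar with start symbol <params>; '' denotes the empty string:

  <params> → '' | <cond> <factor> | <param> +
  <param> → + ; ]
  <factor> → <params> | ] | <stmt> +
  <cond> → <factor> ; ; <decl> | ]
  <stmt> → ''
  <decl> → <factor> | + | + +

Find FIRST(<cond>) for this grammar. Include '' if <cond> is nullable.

{ +, ;, ] }

From <cond> → <factor> ; ; <decl>: <factor> nullable, take FIRST(<factor>) ∪ {;} = { +, ;, ] }.
<cond> → ] contributes {]}.
Union: FIRST(<cond>) = { +, ;, ] }.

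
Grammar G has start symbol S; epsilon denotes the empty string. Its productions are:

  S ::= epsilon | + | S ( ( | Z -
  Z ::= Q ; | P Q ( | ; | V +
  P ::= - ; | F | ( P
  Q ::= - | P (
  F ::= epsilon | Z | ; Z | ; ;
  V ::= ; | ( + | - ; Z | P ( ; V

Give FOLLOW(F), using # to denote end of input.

{ (, -, ; }

In P ::= F: F is at the end, add FOLLOW(P) = { (, -, ; }.
Union: FOLLOW(F) = { (, -, ; }.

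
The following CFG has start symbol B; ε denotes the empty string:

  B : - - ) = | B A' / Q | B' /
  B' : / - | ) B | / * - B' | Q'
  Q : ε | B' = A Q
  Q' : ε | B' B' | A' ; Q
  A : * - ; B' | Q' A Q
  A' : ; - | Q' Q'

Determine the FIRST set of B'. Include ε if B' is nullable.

{ ), /, ;, ε }

B' : / - contributes {/}.
B' : ) B contributes {)}.
B' : / * - B' contributes {/}.
From B' : Q': add FIRST(Q') = { ), /, ;, ε } (including ε since Q' is nullable).
Union: FIRST(B') = { ), /, ;, ε }.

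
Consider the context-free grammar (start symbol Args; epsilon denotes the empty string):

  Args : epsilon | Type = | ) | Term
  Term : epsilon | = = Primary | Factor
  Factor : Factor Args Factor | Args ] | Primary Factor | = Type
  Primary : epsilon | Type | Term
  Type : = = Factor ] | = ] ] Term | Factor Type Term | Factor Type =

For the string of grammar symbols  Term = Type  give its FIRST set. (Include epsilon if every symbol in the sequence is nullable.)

Add FIRST(Term)\{epsilon} = { ), =, ] }; Term is nullable, continue.
= is a terminal; add {=} and stop.

{ ), =, ] }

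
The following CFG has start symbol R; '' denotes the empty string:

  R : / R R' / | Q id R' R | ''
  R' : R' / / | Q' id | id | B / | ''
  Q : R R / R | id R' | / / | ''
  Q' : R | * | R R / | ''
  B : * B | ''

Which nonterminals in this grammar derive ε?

Directly nullable (have an ''-production): R, R', Q, Q', B.

{ B, Q, Q', R, R' }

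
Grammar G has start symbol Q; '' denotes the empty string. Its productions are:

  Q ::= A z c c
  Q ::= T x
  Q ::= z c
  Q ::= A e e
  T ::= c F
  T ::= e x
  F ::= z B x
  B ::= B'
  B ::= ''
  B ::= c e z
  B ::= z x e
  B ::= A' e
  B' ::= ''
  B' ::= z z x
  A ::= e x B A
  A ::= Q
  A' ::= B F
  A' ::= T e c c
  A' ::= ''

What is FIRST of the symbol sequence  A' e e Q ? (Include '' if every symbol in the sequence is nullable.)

Add FIRST(A')\{''} = { c, e, z }; A' is nullable, continue.
e is a terminal; add {e} and stop.

{ c, e, z }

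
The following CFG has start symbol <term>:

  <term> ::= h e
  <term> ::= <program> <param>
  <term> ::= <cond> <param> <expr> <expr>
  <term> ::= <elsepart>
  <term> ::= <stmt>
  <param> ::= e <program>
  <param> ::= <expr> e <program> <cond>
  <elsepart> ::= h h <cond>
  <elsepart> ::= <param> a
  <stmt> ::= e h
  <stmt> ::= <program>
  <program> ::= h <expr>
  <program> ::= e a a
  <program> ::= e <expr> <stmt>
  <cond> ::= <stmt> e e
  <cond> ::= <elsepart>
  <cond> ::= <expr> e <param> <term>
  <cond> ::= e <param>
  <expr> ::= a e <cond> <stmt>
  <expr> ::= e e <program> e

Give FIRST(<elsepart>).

{ a, e, h }

<elsepart> ::= h h <cond> contributes {h}.
From <elsepart> ::= <param> a: add FIRST(<param>) = { a, e }.
Union: FIRST(<elsepart>) = { a, e, h }.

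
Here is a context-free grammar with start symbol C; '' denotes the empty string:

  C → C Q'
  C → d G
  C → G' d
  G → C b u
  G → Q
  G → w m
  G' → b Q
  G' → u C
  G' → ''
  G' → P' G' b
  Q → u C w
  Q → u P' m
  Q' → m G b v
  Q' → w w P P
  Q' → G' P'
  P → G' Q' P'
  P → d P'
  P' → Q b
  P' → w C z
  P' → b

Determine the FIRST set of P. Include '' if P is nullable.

From P → G' Q' P': G' nullable, take FIRST(G') ∪ FIRST(Q') = { b, m, u, w }.
P → d P' contributes {d}.
Union: FIRST(P) = { b, d, m, u, w }.

{ b, d, m, u, w }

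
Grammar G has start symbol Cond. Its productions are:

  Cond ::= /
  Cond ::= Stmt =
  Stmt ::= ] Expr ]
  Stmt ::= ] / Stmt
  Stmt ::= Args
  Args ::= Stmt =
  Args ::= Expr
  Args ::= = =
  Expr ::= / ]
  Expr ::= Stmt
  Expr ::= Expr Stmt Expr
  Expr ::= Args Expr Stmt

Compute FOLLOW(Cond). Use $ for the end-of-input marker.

Cond is the start symbol, so $ ∈ FOLLOW(Cond).
Union: FOLLOW(Cond) = { $ }.

{ $ }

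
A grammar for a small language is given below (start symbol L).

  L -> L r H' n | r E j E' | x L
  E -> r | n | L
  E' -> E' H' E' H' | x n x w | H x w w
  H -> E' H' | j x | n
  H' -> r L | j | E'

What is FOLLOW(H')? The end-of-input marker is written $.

In L -> L r H' n: add FIRST(n) = { n }.
In E' -> E' H' E' H': add FIRST(E' H') = { j, n, x }.
In E' -> E' H' E' H': H' is at the end, add FOLLOW(E') = { $, j, n, r, x }.
In H -> E' H': H' is at the end, add FOLLOW(H) = { x }.
Union: FOLLOW(H') = { $, j, n, r, x }.

{ $, j, n, r, x }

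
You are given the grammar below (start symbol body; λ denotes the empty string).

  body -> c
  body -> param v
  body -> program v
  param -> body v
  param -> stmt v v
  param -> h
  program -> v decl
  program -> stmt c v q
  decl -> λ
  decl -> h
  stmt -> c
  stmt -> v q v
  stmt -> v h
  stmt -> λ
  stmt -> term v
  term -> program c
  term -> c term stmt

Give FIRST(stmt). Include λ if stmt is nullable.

stmt -> c contributes {c}.
stmt -> v q v contributes {v}.
stmt -> v h contributes {v}.
stmt -> λ contributes λ.
From stmt -> term v: add FIRST(term) = { c, v }.
Union: FIRST(stmt) = { c, v, λ }.

{ c, v, λ }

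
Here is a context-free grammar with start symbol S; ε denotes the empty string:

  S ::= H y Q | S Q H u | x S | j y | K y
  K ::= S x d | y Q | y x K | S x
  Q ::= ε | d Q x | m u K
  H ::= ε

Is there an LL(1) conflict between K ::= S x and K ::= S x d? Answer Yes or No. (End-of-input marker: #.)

Yes

FIRST(S x) = { j, x, y } and FIRST(S x d) = { j, x, y }.
Both contain j, so the two alternatives are not disjoint — LL(1) conflict.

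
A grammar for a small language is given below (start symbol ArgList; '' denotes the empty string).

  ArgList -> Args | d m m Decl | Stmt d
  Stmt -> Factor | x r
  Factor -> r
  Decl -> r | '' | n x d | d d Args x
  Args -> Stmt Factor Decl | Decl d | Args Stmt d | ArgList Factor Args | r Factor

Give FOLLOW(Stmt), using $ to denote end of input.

In ArgList -> Stmt d: add FIRST(d) = { d }.
In Args -> Stmt Factor Decl: add FIRST(Factor Decl) = { r }.
In Args -> Args Stmt d: add FIRST(d) = { d }.
Union: FOLLOW(Stmt) = { d, r }.

{ d, r }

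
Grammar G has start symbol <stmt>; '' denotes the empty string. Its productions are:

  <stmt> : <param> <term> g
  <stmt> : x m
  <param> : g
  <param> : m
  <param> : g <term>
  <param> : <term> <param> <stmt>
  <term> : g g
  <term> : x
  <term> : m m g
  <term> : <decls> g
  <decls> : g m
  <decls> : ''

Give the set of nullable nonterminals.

{ <decls> }

Directly nullable (have an ''-production): <decls>.
No other nonterminal has a production whose RHS symbols are all nullable.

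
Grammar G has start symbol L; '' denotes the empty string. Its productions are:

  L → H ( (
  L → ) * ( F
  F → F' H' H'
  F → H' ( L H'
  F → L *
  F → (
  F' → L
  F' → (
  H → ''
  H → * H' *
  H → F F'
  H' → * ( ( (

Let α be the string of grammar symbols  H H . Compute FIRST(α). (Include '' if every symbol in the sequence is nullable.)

Add FIRST(H)\{''} = { (, ), * }; H is nullable, continue.
Add FIRST(H)\{''} = { (, ), * }; H is nullable, continue.
Every symbol is nullable, so include ''.

{ (, ), *, '' }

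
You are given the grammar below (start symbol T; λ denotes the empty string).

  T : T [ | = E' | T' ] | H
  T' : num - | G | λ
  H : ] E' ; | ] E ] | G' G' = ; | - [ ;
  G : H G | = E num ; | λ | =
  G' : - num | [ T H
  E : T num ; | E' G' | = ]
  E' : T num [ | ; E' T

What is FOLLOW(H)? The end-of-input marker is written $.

In T : H: H is at the end, add FOLLOW(T) = { $, -, ;, =, [, ], num }.
In G : H G: add FIRST(G)\{λ} = { -, =, [, ] }.
  Since G is nullable, also add FOLLOW(G) = { ] }.
In G' : [ T H: H is at the end, add FOLLOW(G') = { -, =, [, ], num }.
Union: FOLLOW(H) = { $, -, ;, =, [, ], num }.

{ $, -, ;, =, [, ], num }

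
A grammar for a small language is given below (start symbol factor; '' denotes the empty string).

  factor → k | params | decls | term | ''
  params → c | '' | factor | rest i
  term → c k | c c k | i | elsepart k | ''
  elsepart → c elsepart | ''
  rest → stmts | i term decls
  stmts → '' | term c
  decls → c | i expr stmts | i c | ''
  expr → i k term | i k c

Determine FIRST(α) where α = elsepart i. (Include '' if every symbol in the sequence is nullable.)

{ c, i }

Add FIRST(elsepart)\{''} = { c }; elsepart is nullable, continue.
i is a terminal; add {i} and stop.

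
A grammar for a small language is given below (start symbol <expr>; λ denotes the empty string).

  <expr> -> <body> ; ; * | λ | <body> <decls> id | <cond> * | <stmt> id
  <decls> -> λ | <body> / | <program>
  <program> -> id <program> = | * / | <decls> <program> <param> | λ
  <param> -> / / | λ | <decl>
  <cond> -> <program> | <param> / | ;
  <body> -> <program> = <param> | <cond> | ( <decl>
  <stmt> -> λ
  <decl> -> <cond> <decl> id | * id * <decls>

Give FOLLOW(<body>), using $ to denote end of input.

{ (, *, /, ;, =, id }

In <expr> -> <body> ; ; *: add FIRST(; ; *) = { ; }.
In <expr> -> <body> <decls> id: add FIRST(<decls> id) = { (, *, /, ;, =, id }.
In <decls> -> <body> /: add FIRST(/) = { / }.
Union: FOLLOW(<body>) = { (, *, /, ;, =, id }.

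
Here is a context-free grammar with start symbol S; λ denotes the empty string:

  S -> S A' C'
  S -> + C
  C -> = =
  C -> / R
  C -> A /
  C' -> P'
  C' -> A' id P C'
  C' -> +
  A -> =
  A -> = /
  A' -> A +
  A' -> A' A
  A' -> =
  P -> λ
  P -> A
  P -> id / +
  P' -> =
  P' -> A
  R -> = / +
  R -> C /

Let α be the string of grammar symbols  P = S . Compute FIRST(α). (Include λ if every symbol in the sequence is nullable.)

Add FIRST(P)\{λ} = { =, id }; P is nullable, continue.
= is a terminal; add {=} and stop.

{ =, id }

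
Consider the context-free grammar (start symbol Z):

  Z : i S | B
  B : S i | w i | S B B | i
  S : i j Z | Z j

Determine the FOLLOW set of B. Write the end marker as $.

{ $, i, j, w }

In Z : B: B is at the end, add FOLLOW(Z) = { $, i, j, w }.
In B : S B B: add FIRST(B) = { i, w }.
In B : S B B: B is at the end, add FOLLOW(B) = { $, i, j, w }.
Union: FOLLOW(B) = { $, i, j, w }.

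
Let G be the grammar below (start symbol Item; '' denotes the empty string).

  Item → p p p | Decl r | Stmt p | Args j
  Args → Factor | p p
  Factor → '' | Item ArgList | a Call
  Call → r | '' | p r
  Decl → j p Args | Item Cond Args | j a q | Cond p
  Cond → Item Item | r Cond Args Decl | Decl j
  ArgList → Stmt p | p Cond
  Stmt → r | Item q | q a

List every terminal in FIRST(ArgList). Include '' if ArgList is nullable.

From ArgList → Stmt p: add FIRST(Stmt) = { a, j, p, q, r }.
ArgList → p Cond contributes {p}.
Union: FIRST(ArgList) = { a, j, p, q, r }.

{ a, j, p, q, r }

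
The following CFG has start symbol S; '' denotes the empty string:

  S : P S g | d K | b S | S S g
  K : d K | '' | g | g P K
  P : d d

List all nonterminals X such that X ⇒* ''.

Directly nullable (have an ''-production): K.
No other nonterminal has a production whose RHS symbols are all nullable.

{ K }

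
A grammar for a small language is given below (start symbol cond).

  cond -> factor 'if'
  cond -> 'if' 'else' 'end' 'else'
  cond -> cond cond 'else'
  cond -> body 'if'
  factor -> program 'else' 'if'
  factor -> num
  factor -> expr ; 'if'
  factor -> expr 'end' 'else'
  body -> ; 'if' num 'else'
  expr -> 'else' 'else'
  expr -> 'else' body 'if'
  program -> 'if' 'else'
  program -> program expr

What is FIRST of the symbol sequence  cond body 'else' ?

{ 'else', 'if', ;, num }

Add FIRST(cond) = { 'else', 'if', ;, num }; cond is not nullable, stop.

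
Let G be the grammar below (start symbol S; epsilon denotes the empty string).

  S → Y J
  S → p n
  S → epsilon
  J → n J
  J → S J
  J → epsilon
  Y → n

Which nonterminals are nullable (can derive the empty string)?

Directly nullable (have an epsilon-production): S, J.
No other nonterminal has a production whose RHS symbols are all nullable.

{ J, S }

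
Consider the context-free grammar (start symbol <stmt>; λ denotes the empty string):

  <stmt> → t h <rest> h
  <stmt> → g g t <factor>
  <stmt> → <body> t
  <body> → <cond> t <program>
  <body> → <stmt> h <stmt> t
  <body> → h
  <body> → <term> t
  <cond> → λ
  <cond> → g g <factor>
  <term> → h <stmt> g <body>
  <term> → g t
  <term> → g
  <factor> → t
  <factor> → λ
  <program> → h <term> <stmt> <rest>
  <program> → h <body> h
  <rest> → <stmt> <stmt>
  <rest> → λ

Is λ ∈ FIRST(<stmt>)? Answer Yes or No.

No

Nullable nonterminals: <cond>, <factor>, <rest>.
No production of <stmt> has an RHS whose symbols are all nullable, so <stmt> is not nullable.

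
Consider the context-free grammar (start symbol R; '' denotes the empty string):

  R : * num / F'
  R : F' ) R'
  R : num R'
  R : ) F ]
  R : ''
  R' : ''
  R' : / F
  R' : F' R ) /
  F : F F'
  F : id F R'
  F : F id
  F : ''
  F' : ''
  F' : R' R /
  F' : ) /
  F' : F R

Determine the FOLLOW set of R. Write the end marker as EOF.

{ EOF, ), *, /, ], id, num }

R is the start symbol, so EOF ∈ FOLLOW(R).
In R' : F' R ) /: add FIRST() /) = { ) }.
In F' : R' R /: add FIRST(/) = { / }.
In F' : F R: R is at the end, add FOLLOW(F') = { EOF, ), *, /, ], id, num }.
Union: FOLLOW(R) = { EOF, ), *, /, ], id, num }.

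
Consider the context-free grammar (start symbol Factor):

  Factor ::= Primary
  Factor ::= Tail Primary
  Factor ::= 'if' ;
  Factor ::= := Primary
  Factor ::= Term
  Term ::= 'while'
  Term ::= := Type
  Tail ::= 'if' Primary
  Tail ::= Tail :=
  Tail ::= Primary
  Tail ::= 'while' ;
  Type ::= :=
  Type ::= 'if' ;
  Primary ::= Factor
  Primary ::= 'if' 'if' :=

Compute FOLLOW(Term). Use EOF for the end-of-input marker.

{ EOF, 'if', 'while', := }

In Factor ::= Term: Term is at the end, add FOLLOW(Factor) = { EOF, 'if', 'while', := }.
Union: FOLLOW(Term) = { EOF, 'if', 'while', := }.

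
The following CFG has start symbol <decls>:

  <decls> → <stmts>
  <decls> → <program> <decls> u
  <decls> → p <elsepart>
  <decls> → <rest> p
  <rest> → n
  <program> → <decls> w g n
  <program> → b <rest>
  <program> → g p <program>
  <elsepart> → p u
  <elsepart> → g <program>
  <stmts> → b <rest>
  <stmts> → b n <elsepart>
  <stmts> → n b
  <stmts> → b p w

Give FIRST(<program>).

{ b, g, n, p }

From <program> → <decls> w g n: add FIRST(<decls>) = { b, g, n, p }.
<program> → b <rest> contributes {b}.
<program> → g p <program> contributes {g}.
Union: FIRST(<program>) = { b, g, n, p }.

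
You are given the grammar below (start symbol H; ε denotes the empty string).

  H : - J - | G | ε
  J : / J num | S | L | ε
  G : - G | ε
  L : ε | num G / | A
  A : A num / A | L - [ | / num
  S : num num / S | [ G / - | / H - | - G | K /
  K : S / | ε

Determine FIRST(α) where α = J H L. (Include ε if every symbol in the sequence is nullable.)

{ -, /, [, num, ε }

Add FIRST(J)\{ε} = { -, /, [, num }; J is nullable, continue.
Add FIRST(H)\{ε} = { - }; H is nullable, continue.
Add FIRST(L)\{ε} = { -, /, num }; L is nullable, continue.
Every symbol is nullable, so include ε.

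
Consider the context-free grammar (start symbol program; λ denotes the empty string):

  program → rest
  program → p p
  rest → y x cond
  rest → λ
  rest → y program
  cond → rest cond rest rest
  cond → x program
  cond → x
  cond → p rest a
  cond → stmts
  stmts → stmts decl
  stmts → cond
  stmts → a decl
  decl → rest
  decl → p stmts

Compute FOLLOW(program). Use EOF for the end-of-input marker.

program is the start symbol, so EOF ∈ FOLLOW(program).
In rest → y program: program is at the end, add FOLLOW(rest) = { EOF, a, p, x, y }.
In cond → x program: program is at the end, add FOLLOW(cond) = { EOF, a, p, x, y }.
Union: FOLLOW(program) = { EOF, a, p, x, y }.

{ EOF, a, p, x, y }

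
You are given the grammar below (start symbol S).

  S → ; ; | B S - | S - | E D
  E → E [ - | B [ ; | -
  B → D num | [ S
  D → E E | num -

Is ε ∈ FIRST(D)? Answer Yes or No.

No nonterminal in this grammar is nullable.
No production of D has an RHS whose symbols are all nullable, so D is not nullable.

No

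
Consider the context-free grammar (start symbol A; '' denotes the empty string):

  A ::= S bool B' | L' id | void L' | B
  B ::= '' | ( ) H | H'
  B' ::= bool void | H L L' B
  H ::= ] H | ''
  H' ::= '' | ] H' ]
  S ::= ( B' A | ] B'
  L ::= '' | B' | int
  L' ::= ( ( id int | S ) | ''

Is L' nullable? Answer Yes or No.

Yes

L' has an ''-production, so L' ⇒ ''.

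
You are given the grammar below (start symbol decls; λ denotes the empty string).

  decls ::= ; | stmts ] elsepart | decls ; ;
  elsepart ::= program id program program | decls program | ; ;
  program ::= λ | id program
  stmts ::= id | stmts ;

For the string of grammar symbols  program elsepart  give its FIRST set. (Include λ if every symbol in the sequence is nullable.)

{ ;, id }

Add FIRST(program)\{λ} = { id }; program is nullable, continue.
Add FIRST(elsepart) = { ;, id }; elsepart is not nullable, stop.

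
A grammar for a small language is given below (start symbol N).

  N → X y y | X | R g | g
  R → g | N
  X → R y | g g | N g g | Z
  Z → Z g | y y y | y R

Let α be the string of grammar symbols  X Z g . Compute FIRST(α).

{ g, y }

Add FIRST(X) = { g, y }; X is not nullable, stop.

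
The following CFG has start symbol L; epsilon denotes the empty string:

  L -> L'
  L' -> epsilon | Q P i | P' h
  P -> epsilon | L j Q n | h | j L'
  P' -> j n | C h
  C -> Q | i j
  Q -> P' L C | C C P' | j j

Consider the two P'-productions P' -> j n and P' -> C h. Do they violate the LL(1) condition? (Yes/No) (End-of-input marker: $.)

FIRST(j n) = { j } and FIRST(C h) = { i, j }.
Both contain j, so the two alternatives are not disjoint — LL(1) conflict.

Yes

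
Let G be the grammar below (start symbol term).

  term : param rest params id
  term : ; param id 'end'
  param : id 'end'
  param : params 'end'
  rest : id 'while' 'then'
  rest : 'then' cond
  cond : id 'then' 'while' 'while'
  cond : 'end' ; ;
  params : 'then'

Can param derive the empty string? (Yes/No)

No nonterminal in this grammar is nullable.
No production of param has an RHS whose symbols are all nullable, so param is not nullable.

No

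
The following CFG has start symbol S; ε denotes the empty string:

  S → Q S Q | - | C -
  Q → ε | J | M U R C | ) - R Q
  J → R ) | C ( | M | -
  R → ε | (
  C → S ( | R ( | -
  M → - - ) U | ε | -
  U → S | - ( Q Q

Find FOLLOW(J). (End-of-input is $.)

{ $, (, ), - }

In Q → J: J is at the end, add FOLLOW(Q) = { $, (, ), - }.
Union: FOLLOW(J) = { $, (, ), - }.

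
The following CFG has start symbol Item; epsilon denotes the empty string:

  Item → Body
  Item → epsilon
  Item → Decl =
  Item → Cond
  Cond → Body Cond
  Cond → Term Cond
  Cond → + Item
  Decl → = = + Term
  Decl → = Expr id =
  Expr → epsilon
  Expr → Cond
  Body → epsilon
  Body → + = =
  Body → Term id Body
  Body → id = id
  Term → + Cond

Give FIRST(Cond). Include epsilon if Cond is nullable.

{ +, id }

From Cond → Body Cond: Body nullable, take FIRST(Body) ∪ FIRST(Cond) = { +, id }.
From Cond → Term Cond: add FIRST(Term) = { + }.
Cond → + Item contributes {+}.
Union: FIRST(Cond) = { +, id }.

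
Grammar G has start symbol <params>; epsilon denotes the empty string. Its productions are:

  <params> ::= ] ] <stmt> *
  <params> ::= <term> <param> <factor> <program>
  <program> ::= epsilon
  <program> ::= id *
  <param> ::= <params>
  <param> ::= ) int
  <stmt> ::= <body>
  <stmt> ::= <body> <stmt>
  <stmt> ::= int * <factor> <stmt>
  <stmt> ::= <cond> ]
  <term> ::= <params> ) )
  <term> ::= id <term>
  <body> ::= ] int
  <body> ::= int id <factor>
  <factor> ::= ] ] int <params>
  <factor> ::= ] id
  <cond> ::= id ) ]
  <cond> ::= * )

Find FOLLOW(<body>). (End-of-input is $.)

{ *, ], id, int }

In <stmt> ::= <body>: <body> is at the end, add FOLLOW(<stmt>) = { * }.
In <stmt> ::= <body> <stmt>: add FIRST(<stmt>) = { *, ], id, int }.
Union: FOLLOW(<body>) = { *, ], id, int }.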